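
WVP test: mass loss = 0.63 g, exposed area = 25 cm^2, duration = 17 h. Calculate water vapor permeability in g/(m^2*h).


14.82 g/(m^2*h)

WVP = mass_loss / (area x time) x 10000
WVP = 0.63 / (25 x 17) x 10000
WVP = 0.63 / 425 x 10000 = 14.82 g/(m^2*h)


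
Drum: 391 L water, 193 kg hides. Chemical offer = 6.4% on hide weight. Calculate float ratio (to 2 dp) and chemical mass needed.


Float ratio = 2.03
Chemical needed = 12.352 kg


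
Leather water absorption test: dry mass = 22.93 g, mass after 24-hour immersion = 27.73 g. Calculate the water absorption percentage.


20.9%

Water absorbed = 27.73 - 22.93 = 4.80 g
WA% = 4.80 / 22.93 x 100 = 20.9%


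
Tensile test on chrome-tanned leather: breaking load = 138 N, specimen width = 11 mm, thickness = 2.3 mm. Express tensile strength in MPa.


Cross-section = 11 x 2.3 = 25.3 mm^2
TS = 138 / 25.3 = 5.45 MPa
(1 N/mm^2 = 1 MPa)


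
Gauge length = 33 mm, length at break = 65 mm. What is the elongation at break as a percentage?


97.0%


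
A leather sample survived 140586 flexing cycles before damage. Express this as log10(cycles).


5.15


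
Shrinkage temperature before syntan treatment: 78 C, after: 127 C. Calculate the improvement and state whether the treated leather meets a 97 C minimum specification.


Improvement = 127 - 78 = 49 C
Spec check: 127 C >= 97 C? Yes


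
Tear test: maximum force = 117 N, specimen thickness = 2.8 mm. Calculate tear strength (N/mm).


Tear strength = force / thickness
Tear = 117 / 2.8 = 41.8 N/mm


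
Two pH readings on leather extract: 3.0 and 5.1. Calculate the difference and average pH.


Difference = 2.1
Average pH = 4.05

Difference = |3.0 - 5.1| = 2.1
Average = (3.0 + 5.1) / 2 = 4.05


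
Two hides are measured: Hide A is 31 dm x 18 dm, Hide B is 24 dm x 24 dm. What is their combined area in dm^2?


1134 dm^2


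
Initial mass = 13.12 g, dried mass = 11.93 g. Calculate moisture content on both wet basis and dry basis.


Moisture lost = 13.12 - 11.93 = 1.19 g
Wet basis MC = 1.19 / 13.12 x 100 = 9.1%
Dry basis MC = 1.19 / 11.93 x 100 = 10.0%


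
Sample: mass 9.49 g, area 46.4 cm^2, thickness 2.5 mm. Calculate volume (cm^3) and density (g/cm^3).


Volume = 11.600 cm^3
Density = 0.818 g/cm^3

Thickness in cm = 2.5 / 10 = 0.25 cm
Volume = 46.4 x 0.25 = 11.600 cm^3
Density = 9.49 / 11.600 = 0.818 g/cm^3


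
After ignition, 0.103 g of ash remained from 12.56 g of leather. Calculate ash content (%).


0.82%

Ash% = 0.103 / 12.56 x 100
Ash% = 0.82%


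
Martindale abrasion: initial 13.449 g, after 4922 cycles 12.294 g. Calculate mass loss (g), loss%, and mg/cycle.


Mass loss = 1.155 g
Loss = 8.59%
Rate = 0.235 mg/cycle

Loss = 13.449 - 12.294 = 1.155 g
Loss% = 1.155 / 13.449 x 100 = 8.59%
Rate = 1.155 / 4922 x 1000 = 0.235 mg/cycle


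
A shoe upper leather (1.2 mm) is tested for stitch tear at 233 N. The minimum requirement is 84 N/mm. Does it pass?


STS = 233 / 1.2 = 194.2 N/mm
Minimum required: 84 N/mm
Passes: Yes


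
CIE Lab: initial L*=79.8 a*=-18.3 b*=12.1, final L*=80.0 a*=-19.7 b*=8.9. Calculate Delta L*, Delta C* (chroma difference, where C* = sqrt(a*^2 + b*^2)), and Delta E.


Delta L* = 80.0 - 79.8 = 0.2
C1* = sqrt((-18.3)^2 + (12.1)^2) = 21.939
C2* = sqrt((-19.7)^2 + (8.9)^2) = 21.617
Delta C* = 21.617 - 21.939 = -0.32
Delta E = sqrt((0.2)^2 + (-1.4)^2 + (-3.2)^2) = 3.50


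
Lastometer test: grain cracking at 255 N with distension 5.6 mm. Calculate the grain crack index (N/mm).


Grain crack index = force / distension
Index = 255 / 5.6 = 45.5 N/mm


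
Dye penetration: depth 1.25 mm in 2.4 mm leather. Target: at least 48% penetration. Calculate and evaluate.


Penetration = 52.1%
Meets target: Yes

Penetration = 1.25 / 2.4 x 100 = 52.1%
Target: 48%
Meets target: Yes


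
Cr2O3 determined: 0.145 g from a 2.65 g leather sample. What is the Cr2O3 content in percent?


Cr2O3% = 0.145 / 2.65 x 100
Cr2O3% = 5.47%


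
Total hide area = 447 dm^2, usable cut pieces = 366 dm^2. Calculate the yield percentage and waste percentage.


Yield = 81.9%
Waste = 18.1%


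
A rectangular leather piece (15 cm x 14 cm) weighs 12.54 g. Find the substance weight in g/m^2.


Area = 15 x 14 = 210 cm^2
SW = 12.54 / 210 x 10000 = 597.1 g/m^2


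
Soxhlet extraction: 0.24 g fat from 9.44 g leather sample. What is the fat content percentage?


2.5%


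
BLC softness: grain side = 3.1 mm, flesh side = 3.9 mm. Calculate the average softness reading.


Average = (3.1 + 3.9) / 2
Average = 3.50 mm


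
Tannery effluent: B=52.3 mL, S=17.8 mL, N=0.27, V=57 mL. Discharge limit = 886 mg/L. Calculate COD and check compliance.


COD = (52.3 - 17.8) x 0.27 x 8000 / 57 = 1307.4 mg/L
Limit: 886 mg/L
Compliant: No


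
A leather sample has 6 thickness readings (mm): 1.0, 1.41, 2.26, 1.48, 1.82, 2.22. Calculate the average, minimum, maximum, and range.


Average = 1.70 mm
Min = 1.0 mm
Max = 2.26 mm
Range = 1.26 mm


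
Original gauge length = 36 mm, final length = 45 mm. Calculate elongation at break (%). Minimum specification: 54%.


Extension = 45 - 36 = 9 mm
Elongation = 9 / 36 x 100 = 25.0%
Minimum required: 54%
Meets specification: No


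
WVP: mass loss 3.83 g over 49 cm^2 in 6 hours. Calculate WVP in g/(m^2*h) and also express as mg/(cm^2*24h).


WVP = 130.27 g/(m^2*h)
Daily rate = 312.65 mg/(cm^2*24h)


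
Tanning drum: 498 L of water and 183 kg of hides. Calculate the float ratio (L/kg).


2.7

Float ratio = water / hide weight
Ratio = 498 / 183 = 2.7


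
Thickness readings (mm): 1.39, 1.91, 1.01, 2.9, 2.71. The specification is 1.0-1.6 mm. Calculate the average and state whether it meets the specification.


Sum = 9.92
Average = 9.92 / 5 = 1.98 mm
Specification range: 1.0 to 1.6 mm
Within spec: No


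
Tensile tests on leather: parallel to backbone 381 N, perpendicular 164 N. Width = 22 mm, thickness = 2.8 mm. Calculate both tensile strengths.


Parallel = 6.19 N/mm^2
Perpendicular = 2.66 N/mm^2


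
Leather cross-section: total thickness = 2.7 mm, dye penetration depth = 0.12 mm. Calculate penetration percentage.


4.4%

Penetration% = 0.12 / 2.7 x 100
Penetration = 4.4%


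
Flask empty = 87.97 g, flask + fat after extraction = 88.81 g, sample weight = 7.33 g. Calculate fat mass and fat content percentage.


Fat mass = 88.81 - 87.97 = 0.84 g
Fat% = 0.84 / 7.33 x 100 = 11.5%


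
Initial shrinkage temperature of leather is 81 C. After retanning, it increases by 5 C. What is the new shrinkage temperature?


New Ts = 81 + 5 = 86 C


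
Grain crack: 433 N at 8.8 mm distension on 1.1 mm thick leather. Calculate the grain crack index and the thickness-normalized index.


Crack index = 49.2 N/mm
Normalized index = 44.7 N/mm per mm


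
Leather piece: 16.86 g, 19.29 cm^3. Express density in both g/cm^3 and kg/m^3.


Density = 16.86 / 19.29 = 0.874 g/cm^3
Convert: 0.874 x 1000 = 874 kg/m^3


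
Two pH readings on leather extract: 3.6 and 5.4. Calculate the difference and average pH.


Difference = 1.8
Average pH = 4.50

Difference = |3.6 - 5.4| = 1.8
Average = (3.6 + 5.4) / 2 = 4.50


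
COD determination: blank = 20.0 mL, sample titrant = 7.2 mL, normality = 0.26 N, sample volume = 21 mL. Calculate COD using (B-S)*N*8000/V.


COD = (20.0 - 7.2) x 0.26 x 8000 / 21
COD = 12.8 x 0.26 x 8000 / 21
COD = 1267.8 mg/L


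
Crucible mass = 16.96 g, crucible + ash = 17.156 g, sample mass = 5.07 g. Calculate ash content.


Ash mass = 17.156 - 16.96 = 0.196 g
Ash% = 0.196 / 5.07 x 100 = 3.87%


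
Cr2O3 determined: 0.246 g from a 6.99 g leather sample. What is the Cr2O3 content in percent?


Cr2O3% = 0.246 / 6.99 x 100
Cr2O3% = 3.52%


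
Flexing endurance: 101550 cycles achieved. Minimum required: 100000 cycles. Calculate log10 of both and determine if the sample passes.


Achieved: log10 = 5.01
Required: log10 = 5.00
Passes: Yes

log10(101550) = 5.01
log10(100000) = 5.00
Passes: Yes


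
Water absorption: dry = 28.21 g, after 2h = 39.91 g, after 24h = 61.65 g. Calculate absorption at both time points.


2h absorption = 41.5%
24h absorption = 118.5%

WA (2h) = (39.91 - 28.21) / 28.21 x 100 = 41.5%
WA (24h) = (61.65 - 28.21) / 28.21 x 100 = 118.5%


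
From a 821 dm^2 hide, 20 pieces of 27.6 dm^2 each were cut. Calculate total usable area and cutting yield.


Usable area = 552.0 dm^2
Yield = 67.2%


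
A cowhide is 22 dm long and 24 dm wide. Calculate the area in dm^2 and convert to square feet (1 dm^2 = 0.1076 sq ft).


528 dm^2
56.81 sq ft

Area = 22 x 24 = 528 dm^2
Conversion: 528 x 0.1076 = 56.81 sq ft


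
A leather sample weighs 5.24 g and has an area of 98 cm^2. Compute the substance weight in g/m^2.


534.7 g/m^2


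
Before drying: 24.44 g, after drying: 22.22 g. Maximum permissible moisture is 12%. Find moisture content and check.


Moisture content = 9.1%
Acceptable: Yes


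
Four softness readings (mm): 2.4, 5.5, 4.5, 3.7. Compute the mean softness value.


Sum = 2.4 + 5.5 + 4.5 + 3.7
Mean = 16.1 / 4 = 4.03 mm


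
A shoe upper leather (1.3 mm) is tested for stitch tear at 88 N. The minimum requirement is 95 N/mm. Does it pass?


STS = 67.7 N/mm
Passes: No

STS = 88 / 1.3 = 67.7 N/mm
Minimum required: 95 N/mm
Passes: No


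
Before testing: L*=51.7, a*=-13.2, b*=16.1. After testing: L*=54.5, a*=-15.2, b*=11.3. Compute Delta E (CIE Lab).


Delta E = 5.91

dL = 54.5 - 51.7 = 2.8
da = -15.2 - (-13.2) = -2.0
db = 11.3 - 16.1 = -4.8
dE = sqrt((2.8)^2 + (-2.0)^2 + (-4.8)^2) = 5.91


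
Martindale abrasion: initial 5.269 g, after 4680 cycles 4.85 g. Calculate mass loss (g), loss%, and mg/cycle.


Loss = 5.269 - 4.85 = 0.419 g
Loss% = 0.419 / 5.269 x 100 = 7.95%
Rate = 0.419 / 4680 x 1000 = 0.090 mg/cycle


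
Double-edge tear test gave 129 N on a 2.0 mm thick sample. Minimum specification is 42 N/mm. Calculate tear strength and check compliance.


Tear strength = 64.5 N/mm
Compliant: Yes

Tear strength = 129 / 2.0 = 64.5 N/mm
Required minimum = 42 N/mm
Compliant: Yes


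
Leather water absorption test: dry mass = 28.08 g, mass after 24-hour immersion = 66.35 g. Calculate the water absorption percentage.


Water absorbed = 66.35 - 28.08 = 38.27 g
WA% = 38.27 / 28.08 x 100 = 136.3%


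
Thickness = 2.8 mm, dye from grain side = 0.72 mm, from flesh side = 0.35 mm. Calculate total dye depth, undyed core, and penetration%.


Total dyed = 1.07 mm
Undyed core = 1.73 mm
Penetration = 38.2%


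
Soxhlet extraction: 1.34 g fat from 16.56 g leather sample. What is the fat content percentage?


8.1%

Fat content = 1.34 / 16.56 x 100
Fat = 8.1%


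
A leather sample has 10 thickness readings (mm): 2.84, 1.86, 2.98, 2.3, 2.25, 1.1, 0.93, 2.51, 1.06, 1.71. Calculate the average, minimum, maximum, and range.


Sum = 19.54
Average = 19.54 / 10 = 1.95 mm
Minimum = 0.93 mm
Maximum = 2.98 mm
Range = 2.98 - 0.93 = 2.05 mm


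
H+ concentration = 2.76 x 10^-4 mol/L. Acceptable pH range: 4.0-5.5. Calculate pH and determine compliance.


pH = 3.56
Compliant: No


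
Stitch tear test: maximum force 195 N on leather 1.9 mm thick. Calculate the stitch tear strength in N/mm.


Stitch tear strength = force / thickness
STS = 195 / 1.9 = 102.6 N/mm


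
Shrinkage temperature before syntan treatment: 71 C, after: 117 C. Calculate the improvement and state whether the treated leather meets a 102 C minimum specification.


Improvement = 46 C
Meets 102 C spec: Yes

Improvement = 117 - 71 = 46 C
Spec check: 117 C >= 102 C? Yes


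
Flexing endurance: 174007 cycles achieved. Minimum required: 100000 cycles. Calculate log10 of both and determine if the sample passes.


log10(174007) = 5.24
log10(100000) = 5.00
Passes: Yes


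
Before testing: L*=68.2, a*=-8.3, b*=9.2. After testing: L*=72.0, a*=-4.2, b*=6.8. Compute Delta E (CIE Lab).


dL = 72.0 - 68.2 = 3.8
da = -4.2 - (-8.3) = 4.1
db = 6.8 - 9.2 = -2.4
dE = sqrt((3.8)^2 + (4.1)^2 + (-2.4)^2) = 6.08


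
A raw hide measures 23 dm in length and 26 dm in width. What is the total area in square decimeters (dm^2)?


Area = length x width
Area = 23 x 26 = 598 dm^2


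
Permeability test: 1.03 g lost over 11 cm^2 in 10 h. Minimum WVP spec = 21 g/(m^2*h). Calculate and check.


WVP = 93.64 g/(m^2*h)
Meets specification: Yes


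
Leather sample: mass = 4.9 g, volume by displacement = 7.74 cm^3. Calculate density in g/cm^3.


Density = mass / volume
Density = 4.9 / 7.74 = 0.633 g/cm^3


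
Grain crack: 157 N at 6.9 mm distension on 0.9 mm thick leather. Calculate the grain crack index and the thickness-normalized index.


Crack index = 22.8 N/mm
Normalized index = 25.3 N/mm per mm

Crack index = 157 / 6.9 = 22.8 N/mm
Normalized = 22.8 / 0.9 = 25.3 N/mm per mm


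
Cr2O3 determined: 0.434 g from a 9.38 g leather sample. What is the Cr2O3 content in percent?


Cr2O3% = 0.434 / 9.38 x 100
Cr2O3% = 4.63%


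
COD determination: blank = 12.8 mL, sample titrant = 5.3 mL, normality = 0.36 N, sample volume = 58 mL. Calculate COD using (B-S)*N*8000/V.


372.4 mg/L

COD = (12.8 - 5.3) x 0.36 x 8000 / 58
COD = 7.5 x 0.36 x 8000 / 58
COD = 372.4 mg/L


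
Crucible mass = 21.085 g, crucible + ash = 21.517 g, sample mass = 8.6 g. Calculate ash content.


Ash mass = 0.432 g
Ash content = 5.02%

Ash mass = 21.517 - 21.085 = 0.432 g
Ash% = 0.432 / 8.6 x 100 = 5.02%


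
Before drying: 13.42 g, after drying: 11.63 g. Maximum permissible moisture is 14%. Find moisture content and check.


MC = (13.42 - 11.63) / 13.42 x 100 = 13.3%
Maximum: 14%
Acceptable: Yes


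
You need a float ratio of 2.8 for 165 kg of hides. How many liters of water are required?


Water = hide weight x target ratio
Water = 165 x 2.8 = 462.0 L


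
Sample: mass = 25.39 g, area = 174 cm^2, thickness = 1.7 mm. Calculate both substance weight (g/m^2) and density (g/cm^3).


SW = 25.39 / 174 x 10000 = 1459.2 g/m^2
Volume = 174 x 1.7 / 10 = 29.58 cm^3
Density = 25.39 / 29.58 = 0.858 g/cm^3


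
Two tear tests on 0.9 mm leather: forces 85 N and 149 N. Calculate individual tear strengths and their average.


Tear 1 = 94.4 N/mm
Tear 2 = 165.6 N/mm
Average = 130.0 N/mm

Tear 1 = 85 / 0.9 = 94.4 N/mm
Tear 2 = 149 / 0.9 = 165.6 N/mm
Average = (94.4 + 165.6) / 2 = 130.0 N/mm


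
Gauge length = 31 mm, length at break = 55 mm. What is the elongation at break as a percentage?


77.4%

Extension = 55 - 31 = 24 mm
Elongation = 24 / 31 x 100 = 77.4%


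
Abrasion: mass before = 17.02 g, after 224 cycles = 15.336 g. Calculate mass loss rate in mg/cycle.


7.518 mg/cycle

Mass loss = 17.02 - 15.336 = 1.684 g
Rate = 1.684 / 224 x 1000 = 7.518 mg/cycle


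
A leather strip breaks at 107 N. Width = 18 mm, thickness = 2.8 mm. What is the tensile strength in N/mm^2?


Cross-sectional area = 18 x 2.8 = 50.4 mm^2
Tensile strength = 107 / 50.4 = 2.12 N/mm^2


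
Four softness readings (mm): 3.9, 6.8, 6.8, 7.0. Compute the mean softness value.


Sum = 3.9 + 6.8 + 6.8 + 7.0
Mean = 24.5 / 4 = 6.13 mm


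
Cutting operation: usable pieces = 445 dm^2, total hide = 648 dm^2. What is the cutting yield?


68.7%


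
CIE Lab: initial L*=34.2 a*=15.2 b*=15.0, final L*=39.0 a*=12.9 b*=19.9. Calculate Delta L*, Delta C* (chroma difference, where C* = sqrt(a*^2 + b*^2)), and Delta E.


Delta L* = 4.8
Delta C* = 2.36
Delta E = 7.23

Delta L* = 39.0 - 34.2 = 4.8
C1* = sqrt((15.2)^2 + (15.0)^2) = 21.355
C2* = sqrt((12.9)^2 + (19.9)^2) = 23.715
Delta C* = 23.715 - 21.355 = 2.36
Delta E = sqrt((4.8)^2 + (-2.3)^2 + (4.9)^2) = 7.23


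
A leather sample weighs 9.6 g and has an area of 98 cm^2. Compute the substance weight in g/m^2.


Substance weight = mass / area x 10000
SW = 9.6 / 98 x 10000
SW = 979.6 g/m^2


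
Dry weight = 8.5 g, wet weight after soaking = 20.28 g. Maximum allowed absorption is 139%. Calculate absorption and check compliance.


WA = (20.28 - 8.5) / 8.5 x 100 = 138.6%
Maximum allowed: 139%
Compliant: Yes


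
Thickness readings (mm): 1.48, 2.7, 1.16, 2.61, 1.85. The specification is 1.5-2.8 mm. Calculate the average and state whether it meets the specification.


Sum = 9.80
Average = 9.80 / 5 = 1.96 mm
Specification range: 1.5 to 2.8 mm
Within spec: Yes


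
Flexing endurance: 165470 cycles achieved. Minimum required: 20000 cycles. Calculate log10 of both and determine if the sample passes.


log10(165470) = 5.22
log10(20000) = 4.30
Passes: Yes


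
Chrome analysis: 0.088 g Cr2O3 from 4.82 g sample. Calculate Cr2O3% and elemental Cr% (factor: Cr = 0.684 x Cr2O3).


Cr2O3 = 1.83%
Cr = 1.25%

Cr2O3% = 0.088 / 4.82 x 100 = 1.83%
Cr% = 1.83 x 0.684 = 1.25%


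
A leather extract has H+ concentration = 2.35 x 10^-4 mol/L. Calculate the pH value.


pH = -log10[H+]
pH = -log10(2.35 x 10^-4) = 3.63


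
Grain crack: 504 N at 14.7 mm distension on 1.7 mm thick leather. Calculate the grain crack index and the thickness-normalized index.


Crack index = 504 / 14.7 = 34.3 N/mm
Normalized = 34.3 / 1.7 = 20.2 N/mm per mm


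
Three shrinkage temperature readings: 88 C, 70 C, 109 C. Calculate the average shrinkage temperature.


Average = (88 + 70 + 109) / 3
Average = 267 / 3 = 89.0 C


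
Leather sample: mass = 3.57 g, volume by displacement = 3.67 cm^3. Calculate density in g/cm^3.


0.973 g/cm^3

Density = mass / volume
Density = 3.57 / 3.67 = 0.973 g/cm^3


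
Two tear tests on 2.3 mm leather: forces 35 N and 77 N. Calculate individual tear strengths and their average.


Tear 1 = 35 / 2.3 = 15.2 N/mm
Tear 2 = 77 / 2.3 = 33.5 N/mm
Average = (15.2 + 33.5) / 2 = 24.4 N/mm


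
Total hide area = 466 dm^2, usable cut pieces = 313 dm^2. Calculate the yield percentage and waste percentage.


Yield = 67.2%
Waste = 32.8%


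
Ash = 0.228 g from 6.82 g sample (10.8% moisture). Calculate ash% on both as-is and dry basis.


As-is ash = 3.34%
Dry-basis ash = 3.75%

As-is ash% = 0.228 / 6.82 x 100 = 3.34%
Dry mass = 6.82 x (100 - 10.8) / 100 = 6.08344 g
Dry-basis ash% = 0.228 / 6.08344 x 100 = 3.75%


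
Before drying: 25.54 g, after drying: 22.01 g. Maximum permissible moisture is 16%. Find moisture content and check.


MC = (25.54 - 22.01) / 25.54 x 100 = 13.8%
Maximum: 16%
Acceptable: Yes


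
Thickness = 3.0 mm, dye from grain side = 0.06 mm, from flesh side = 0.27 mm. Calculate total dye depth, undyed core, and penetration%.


Total dyed = 0.33 mm
Undyed core = 2.67 mm
Penetration = 11.0%

Total dyed = 0.06 + 0.27 = 0.33 mm
Undyed core = 3.0 - 0.33 = 2.67 mm
Penetration = 0.33 / 3.0 x 100 = 11.0%


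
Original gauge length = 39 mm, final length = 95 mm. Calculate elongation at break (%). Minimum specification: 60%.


Extension = 95 - 39 = 56 mm
Elongation = 56 / 39 x 100 = 143.6%
Minimum required: 60%
Meets specification: Yes


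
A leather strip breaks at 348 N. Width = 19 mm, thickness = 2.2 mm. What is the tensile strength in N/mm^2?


8.33 N/mm^2


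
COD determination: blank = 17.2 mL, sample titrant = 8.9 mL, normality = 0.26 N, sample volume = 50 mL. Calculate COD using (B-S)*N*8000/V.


COD = (17.2 - 8.9) x 0.26 x 8000 / 50
COD = 8.3 x 0.26 x 8000 / 50
COD = 345.3 mg/L


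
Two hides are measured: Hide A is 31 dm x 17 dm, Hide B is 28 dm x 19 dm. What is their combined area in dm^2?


Hide A area = 31 x 17 = 527 dm^2
Hide B area = 28 x 19 = 532 dm^2
Total = 527 + 532 = 1059 dm^2


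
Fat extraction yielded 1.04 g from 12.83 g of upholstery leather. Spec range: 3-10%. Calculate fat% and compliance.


Fat% = 1.04 / 12.83 x 100 = 8.1%
Spec range: 3-10%
Compliant: Yes


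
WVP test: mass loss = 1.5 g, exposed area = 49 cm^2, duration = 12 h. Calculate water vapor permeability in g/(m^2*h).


25.51 g/(m^2*h)

WVP = mass_loss / (area x time) x 10000
WVP = 1.5 / (49 x 12) x 10000
WVP = 1.5 / 588 x 10000 = 25.51 g/(m^2*h)


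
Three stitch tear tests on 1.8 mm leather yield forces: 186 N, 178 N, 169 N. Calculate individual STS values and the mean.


STS1 = 103.3 N/mm
STS2 = 98.9 N/mm
STS3 = 93.9 N/mm
Mean = 98.7 N/mm

STS1 = 186 / 1.8 = 103.3 N/mm
STS2 = 178 / 1.8 = 98.9 N/mm
STS3 = 169 / 1.8 = 93.9 N/mm
Mean = (103.3 + 98.9 + 93.9) / 3 = 98.7 N/mm


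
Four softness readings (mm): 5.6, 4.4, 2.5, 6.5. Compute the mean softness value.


Sum = 5.6 + 4.4 + 2.5 + 6.5
Mean = 19.0 / 4 = 4.75 mm


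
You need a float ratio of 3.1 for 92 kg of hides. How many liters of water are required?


285.2 L


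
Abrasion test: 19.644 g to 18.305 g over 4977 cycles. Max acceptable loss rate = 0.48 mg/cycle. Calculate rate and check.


Rate = 0.269 mg/cycle
Passes: Yes


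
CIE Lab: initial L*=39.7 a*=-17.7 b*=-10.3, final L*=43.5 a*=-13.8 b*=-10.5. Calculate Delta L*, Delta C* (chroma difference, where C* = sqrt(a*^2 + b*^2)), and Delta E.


Delta L* = 3.8
Delta C* = -3.14
Delta E = 5.45

Delta L* = 43.5 - 39.7 = 3.8
C1* = sqrt((-17.7)^2 + (-10.3)^2) = 20.479
C2* = sqrt((-13.8)^2 + (-10.5)^2) = 17.340
Delta C* = 17.340 - 20.479 = -3.14
Delta E = sqrt((3.8)^2 + (3.9)^2 + (-0.2)^2) = 5.45


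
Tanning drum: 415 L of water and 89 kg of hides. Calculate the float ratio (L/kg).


4.7

Float ratio = water / hide weight
Ratio = 415 / 89 = 4.7


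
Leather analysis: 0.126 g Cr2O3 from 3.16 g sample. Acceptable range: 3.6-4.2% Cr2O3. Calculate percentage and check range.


Cr2O3% = 0.126 / 3.16 x 100 = 3.99%
Acceptable range: 3.6 to 4.2%
Within range: Yes


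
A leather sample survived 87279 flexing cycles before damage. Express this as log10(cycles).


4.94


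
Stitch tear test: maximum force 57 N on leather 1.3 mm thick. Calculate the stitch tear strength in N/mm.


Stitch tear strength = force / thickness
STS = 57 / 1.3 = 43.8 N/mm


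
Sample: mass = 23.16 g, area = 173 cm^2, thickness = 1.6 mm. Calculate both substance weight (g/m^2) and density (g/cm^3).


Substance weight = 1338.7 g/m^2
Density = 0.837 g/cm^3

SW = 23.16 / 173 x 10000 = 1338.7 g/m^2
Volume = 173 x 1.6 / 10 = 27.68 cm^3
Density = 23.16 / 27.68 = 0.837 g/cm^3


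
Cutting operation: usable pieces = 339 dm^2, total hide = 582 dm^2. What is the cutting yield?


Yield = usable / total x 100
Yield = 339 / 582 x 100 = 58.2%


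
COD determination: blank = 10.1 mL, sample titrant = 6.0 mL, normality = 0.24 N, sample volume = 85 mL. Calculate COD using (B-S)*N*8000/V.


COD = (10.1 - 6.0) x 0.24 x 8000 / 85
COD = 4.1 x 0.24 x 8000 / 85
COD = 92.6 mg/L


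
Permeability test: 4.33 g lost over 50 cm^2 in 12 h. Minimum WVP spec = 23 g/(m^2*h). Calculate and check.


WVP = 72.17 g/(m^2*h)
Meets specification: Yes

WVP = 4.33 / (50 x 12) x 10000 = 72.17 g/(m^2*h)
Minimum: 23 g/(m^2*h)
Meets spec: Yes


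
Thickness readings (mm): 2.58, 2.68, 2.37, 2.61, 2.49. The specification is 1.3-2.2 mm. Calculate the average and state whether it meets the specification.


Sum = 12.73
Average = 12.73 / 5 = 2.55 mm
Specification range: 1.3 to 2.2 mm
Within spec: No


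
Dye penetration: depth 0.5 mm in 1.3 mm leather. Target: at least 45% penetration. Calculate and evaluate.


Penetration = 38.5%
Meets target: No

Penetration = 0.5 / 1.3 x 100 = 38.5%
Target: 45%
Meets target: No


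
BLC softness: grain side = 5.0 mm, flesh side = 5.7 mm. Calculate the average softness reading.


5.35 mm

Average = (5.0 + 5.7) / 2
Average = 5.35 mm


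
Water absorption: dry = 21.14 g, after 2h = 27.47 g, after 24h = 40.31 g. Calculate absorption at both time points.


WA (2h) = (27.47 - 21.14) / 21.14 x 100 = 29.9%
WA (24h) = (40.31 - 21.14) / 21.14 x 100 = 90.7%


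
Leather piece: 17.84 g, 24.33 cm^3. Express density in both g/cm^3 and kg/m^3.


Density = 17.84 / 24.33 = 0.733 g/cm^3
Convert: 0.733 x 1000 = 733 kg/m^3


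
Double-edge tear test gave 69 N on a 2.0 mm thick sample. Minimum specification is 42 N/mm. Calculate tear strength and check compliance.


Tear strength = 69 / 2.0 = 34.5 N/mm
Required minimum = 42 N/mm
Compliant: No


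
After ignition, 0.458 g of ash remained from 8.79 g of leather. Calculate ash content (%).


5.21%


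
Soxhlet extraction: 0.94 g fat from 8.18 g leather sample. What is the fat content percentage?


11.5%

Fat content = 0.94 / 8.18 x 100
Fat = 11.5%


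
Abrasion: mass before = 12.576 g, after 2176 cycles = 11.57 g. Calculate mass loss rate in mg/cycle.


0.462 mg/cycle

Mass loss = 12.576 - 11.57 = 1.006 g
Rate = 1.006 / 2176 x 1000 = 0.462 mg/cycle


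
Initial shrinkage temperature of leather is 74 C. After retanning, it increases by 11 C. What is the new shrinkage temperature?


85 C

New Ts = 74 + 11 = 85 C


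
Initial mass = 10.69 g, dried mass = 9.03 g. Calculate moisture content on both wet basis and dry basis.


Wet basis = 15.5%
Dry basis = 18.4%

Moisture lost = 10.69 - 9.03 = 1.66 g
Wet basis MC = 1.66 / 10.69 x 100 = 15.5%
Dry basis MC = 1.66 / 9.03 x 100 = 18.4%


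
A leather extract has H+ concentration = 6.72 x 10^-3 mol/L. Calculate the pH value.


pH = -log10[H+]
pH = -log10(6.72 x 10^-3) = 2.17


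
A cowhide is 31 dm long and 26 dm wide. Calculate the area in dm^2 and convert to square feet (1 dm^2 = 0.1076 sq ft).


Area = 31 x 26 = 806 dm^2
Conversion: 806 x 0.1076 = 86.73 sq ft


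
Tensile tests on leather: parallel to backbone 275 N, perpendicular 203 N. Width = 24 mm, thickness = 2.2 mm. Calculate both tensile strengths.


Area = 24 x 2.2 = 52.8 mm^2
TS (parallel) = 275 / 52.8 = 5.21 N/mm^2
TS (perpendicular) = 203 / 52.8 = 3.84 N/mm^2


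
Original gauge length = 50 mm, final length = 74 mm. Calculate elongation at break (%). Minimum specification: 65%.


Elongation = 48.0%
Meets spec: No


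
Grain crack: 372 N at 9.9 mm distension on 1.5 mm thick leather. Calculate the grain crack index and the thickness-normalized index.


Crack index = 372 / 9.9 = 37.6 N/mm
Normalized = 37.6 / 1.5 = 25.1 N/mm per mm


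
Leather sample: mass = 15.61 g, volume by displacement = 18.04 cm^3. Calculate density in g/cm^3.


Density = mass / volume
Density = 15.61 / 18.04 = 0.865 g/cm^3


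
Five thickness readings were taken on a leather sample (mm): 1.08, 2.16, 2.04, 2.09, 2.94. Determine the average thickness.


2.06 mm

Sum = 1.08 + 2.16 + 2.04 + 2.09 + 2.94 = 10.31
Average = 10.31 / 5 = 2.06 mm


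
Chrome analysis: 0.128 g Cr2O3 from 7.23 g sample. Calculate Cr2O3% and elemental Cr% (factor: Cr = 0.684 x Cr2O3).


Cr2O3% = 0.128 / 7.23 x 100 = 1.77%
Cr% = 1.77 x 0.684 = 1.21%


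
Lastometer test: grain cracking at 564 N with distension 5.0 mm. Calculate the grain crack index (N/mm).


Grain crack index = force / distension
Index = 564 / 5.0 = 112.8 N/mm


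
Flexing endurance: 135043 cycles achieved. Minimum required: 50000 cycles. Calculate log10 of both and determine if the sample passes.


Achieved: log10 = 5.13
Required: log10 = 4.70
Passes: Yes


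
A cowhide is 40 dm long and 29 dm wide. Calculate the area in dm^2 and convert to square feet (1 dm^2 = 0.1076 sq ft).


Area = 40 x 29 = 1160 dm^2
Conversion: 1160 x 0.1076 = 124.82 sq ft


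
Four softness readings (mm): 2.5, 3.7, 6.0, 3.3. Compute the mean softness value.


Sum = 2.5 + 3.7 + 6.0 + 3.3
Mean = 15.5 / 4 = 3.88 mm


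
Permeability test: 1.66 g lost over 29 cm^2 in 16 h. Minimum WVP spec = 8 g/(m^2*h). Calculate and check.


WVP = 35.78 g/(m^2*h)
Meets specification: Yes


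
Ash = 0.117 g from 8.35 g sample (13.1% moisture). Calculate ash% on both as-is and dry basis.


As-is ash% = 0.117 / 8.35 x 100 = 1.40%
Dry mass = 8.35 x (100 - 13.1) / 100 = 7.25615 g
Dry-basis ash% = 0.117 / 7.25615 x 100 = 1.61%


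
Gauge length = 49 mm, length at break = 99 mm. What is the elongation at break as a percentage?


Extension = 99 - 49 = 50 mm
Elongation = 50 / 49 x 100 = 102.0%


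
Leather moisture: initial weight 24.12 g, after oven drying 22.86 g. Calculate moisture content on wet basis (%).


Moisture = 24.12 - 22.86 = 1.26 g
MC = 1.26 / 24.12 x 100 = 5.2%


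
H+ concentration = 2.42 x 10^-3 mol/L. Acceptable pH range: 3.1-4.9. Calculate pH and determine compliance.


pH = -log10(2.42 x 10^-3) = 2.62
Range: 3.1 to 4.9
Compliant: No


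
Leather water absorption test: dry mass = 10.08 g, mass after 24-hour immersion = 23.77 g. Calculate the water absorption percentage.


Water absorbed = 23.77 - 10.08 = 13.69 g
WA% = 13.69 / 10.08 x 100 = 135.8%


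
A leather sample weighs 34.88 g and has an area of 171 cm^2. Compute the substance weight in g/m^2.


2039.8 g/m^2

Substance weight = mass / area x 10000
SW = 34.88 / 171 x 10000
SW = 2039.8 g/m^2


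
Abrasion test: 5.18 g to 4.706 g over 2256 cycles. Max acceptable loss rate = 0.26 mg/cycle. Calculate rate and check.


Loss = 5.18 - 4.706 = 0.474 g
Rate = 0.474 g / 2256 cycles x 1000 = 0.210 mg/cycle
Max = 0.26 mg/cycle
Passes: Yes


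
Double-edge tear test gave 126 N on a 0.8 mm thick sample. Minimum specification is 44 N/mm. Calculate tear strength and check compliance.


Tear strength = 157.5 N/mm
Compliant: Yes

Tear strength = 126 / 0.8 = 157.5 N/mm
Required minimum = 44 N/mm
Compliant: Yes


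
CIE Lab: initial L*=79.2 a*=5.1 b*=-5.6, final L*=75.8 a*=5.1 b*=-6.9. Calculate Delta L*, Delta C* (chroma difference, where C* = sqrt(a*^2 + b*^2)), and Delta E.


Delta L* = 75.8 - 79.2 = -3.4
C1* = sqrt((5.1)^2 + (-5.6)^2) = 7.574
C2* = sqrt((5.1)^2 + (-6.9)^2) = 8.580
Delta C* = 8.580 - 7.574 = 1.01
Delta E = sqrt((-3.4)^2 + (0.0)^2 + (-1.3)^2) = 3.64


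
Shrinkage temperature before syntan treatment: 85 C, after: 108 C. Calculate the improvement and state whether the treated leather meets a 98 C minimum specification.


Improvement = 108 - 85 = 23 C
Spec check: 108 C >= 98 C? Yes


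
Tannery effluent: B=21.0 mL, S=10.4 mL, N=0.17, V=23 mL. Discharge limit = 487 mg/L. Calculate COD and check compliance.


COD = 626.8 mg/L
Compliant: No


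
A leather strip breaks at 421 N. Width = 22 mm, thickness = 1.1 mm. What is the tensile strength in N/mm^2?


Cross-sectional area = 22 x 1.1 = 24.2 mm^2
Tensile strength = 421 / 24.2 = 17.40 N/mm^2


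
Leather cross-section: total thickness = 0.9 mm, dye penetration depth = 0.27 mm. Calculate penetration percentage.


Penetration% = 0.27 / 0.9 x 100
Penetration = 30.0%


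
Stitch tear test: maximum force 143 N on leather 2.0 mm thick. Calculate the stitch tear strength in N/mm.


Stitch tear strength = force / thickness
STS = 143 / 2.0 = 71.5 N/mm


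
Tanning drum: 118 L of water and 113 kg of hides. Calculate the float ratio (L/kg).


Float ratio = water / hide weight
Ratio = 118 / 113 = 1.0


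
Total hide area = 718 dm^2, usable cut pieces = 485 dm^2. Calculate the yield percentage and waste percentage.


Yield = 67.5%
Waste = 32.5%

Yield = 485 / 718 x 100 = 67.5%
Waste = 718 - 485 = 233 dm^2
Waste% = 100 - 67.5 = 32.5%


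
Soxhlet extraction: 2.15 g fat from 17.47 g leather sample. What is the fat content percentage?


12.3%

Fat content = 2.15 / 17.47 x 100
Fat = 12.3%


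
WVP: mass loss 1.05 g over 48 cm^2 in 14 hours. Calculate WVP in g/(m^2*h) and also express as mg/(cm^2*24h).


WVP = 1.05 / (48 x 14) x 10000 = 15.63 g/(m^2*h)
Mass loss in mg = 1.05 x 1000 = 1050 mg
Per cm^2 per 24h in mg: 1050 x 24 / (48 x 14) = 25200 / 672 = 37.50 mg/(cm^2*24h)


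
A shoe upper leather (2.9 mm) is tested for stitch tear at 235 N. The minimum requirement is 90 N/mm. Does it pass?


STS = 235 / 2.9 = 81.0 N/mm
Minimum required: 90 N/mm
Passes: No


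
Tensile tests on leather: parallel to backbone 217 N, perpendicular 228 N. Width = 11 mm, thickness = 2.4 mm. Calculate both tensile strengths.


Area = 11 x 2.4 = 26.4 mm^2
TS (parallel) = 217 / 26.4 = 8.22 N/mm^2
TS (perpendicular) = 228 / 26.4 = 8.64 N/mm^2


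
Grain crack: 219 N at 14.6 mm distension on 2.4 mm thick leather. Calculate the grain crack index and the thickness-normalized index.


Crack index = 15.0 N/mm
Normalized index = 6.3 N/mm per mm

Crack index = 219 / 14.6 = 15.0 N/mm
Normalized = 15.0 / 2.4 = 6.3 N/mm per mm


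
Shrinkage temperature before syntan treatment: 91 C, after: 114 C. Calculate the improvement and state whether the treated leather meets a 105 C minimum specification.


Improvement = 23 C
Meets 105 C spec: Yes

Improvement = 114 - 91 = 23 C
Spec check: 114 C >= 105 C? Yes


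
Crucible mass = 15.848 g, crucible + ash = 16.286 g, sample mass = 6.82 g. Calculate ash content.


Ash mass = 16.286 - 15.848 = 0.438 g
Ash% = 0.438 / 6.82 x 100 = 6.42%


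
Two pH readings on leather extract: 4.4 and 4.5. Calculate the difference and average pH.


Difference = 0.1
Average pH = 4.45

Difference = |4.4 - 4.5| = 0.1
Average = (4.4 + 4.5) / 2 = 4.45


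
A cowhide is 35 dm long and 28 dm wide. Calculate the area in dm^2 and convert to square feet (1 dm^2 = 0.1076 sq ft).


Area = 35 x 28 = 980 dm^2
Conversion: 980 x 0.1076 = 105.45 sq ft


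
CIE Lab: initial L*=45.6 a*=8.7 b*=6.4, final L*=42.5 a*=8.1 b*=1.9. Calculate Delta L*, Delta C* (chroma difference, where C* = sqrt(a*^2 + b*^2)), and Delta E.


Delta L* = -3.1
Delta C* = -2.48
Delta E = 5.50

Delta L* = 42.5 - 45.6 = -3.1
C1* = sqrt((8.7)^2 + (6.4)^2) = 10.800
C2* = sqrt((8.1)^2 + (1.9)^2) = 8.320
Delta C* = 8.320 - 10.800 = -2.48
Delta E = sqrt((-3.1)^2 + (-0.6)^2 + (-4.5)^2) = 5.50


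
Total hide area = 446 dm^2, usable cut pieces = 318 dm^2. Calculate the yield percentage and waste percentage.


Yield = 71.3%
Waste = 28.7%


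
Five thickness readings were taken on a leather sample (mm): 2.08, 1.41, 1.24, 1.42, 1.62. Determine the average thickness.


1.55 mm

Sum = 2.08 + 1.41 + 1.24 + 1.42 + 1.62 = 7.77
Average = 7.77 / 5 = 1.55 mm


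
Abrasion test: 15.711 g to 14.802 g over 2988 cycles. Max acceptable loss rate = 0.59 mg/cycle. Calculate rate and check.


Loss = 15.711 - 14.802 = 0.909 g
Rate = 0.909 g / 2988 cycles x 1000 = 0.304 mg/cycle
Max = 0.59 mg/cycle
Passes: Yes


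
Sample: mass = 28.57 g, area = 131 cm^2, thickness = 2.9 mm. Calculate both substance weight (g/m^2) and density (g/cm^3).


Substance weight = 2180.9 g/m^2
Density = 0.752 g/cm^3

SW = 28.57 / 131 x 10000 = 2180.9 g/m^2
Volume = 131 x 2.9 / 10 = 37.99 cm^3
Density = 28.57 / 37.99 = 0.752 g/cm^3


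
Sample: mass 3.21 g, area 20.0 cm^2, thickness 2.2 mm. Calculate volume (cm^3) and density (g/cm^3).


Thickness in cm = 2.2 / 10 = 0.22 cm
Volume = 20.0 x 0.22 = 4.400 cm^3
Density = 3.21 / 4.400 = 0.730 g/cm^3


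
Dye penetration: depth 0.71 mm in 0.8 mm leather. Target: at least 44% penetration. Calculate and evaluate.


Penetration = 88.8%
Meets target: Yes

Penetration = 0.71 / 0.8 x 100 = 88.8%
Target: 44%
Meets target: Yes


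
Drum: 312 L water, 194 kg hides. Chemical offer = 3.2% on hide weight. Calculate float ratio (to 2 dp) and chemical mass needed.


Float ratio = 1.61
Chemical needed = 6.208 kg


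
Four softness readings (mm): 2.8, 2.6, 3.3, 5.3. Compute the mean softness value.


Sum = 2.8 + 2.6 + 3.3 + 5.3
Mean = 14.0 / 4 = 3.50 mm


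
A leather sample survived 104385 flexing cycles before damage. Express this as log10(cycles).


5.02


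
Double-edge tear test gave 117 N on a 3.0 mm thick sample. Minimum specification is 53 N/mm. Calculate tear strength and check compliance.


Tear strength = 117 / 3.0 = 39.0 N/mm
Required minimum = 53 N/mm
Compliant: No


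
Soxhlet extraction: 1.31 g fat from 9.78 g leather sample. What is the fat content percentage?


13.4%


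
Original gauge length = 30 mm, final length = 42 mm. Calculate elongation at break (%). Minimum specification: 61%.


Extension = 42 - 30 = 12 mm
Elongation = 12 / 30 x 100 = 40.0%
Minimum required: 61%
Meets specification: No


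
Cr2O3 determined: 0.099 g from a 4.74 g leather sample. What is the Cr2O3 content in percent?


Cr2O3% = 0.099 / 4.74 x 100
Cr2O3% = 2.09%


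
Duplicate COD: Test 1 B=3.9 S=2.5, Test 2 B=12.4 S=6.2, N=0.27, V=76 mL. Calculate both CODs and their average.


COD1 = 39.8 mg/L
COD2 = 176.2 mg/L
Average = 108.0 mg/L


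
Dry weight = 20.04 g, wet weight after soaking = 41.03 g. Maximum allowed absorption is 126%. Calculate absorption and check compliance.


Absorption = 104.7%
Compliant: Yes


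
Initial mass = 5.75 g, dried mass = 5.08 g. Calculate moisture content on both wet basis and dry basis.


Moisture lost = 5.75 - 5.08 = 0.67 g
Wet basis MC = 0.67 / 5.75 x 100 = 11.7%
Dry basis MC = 0.67 / 5.08 x 100 = 13.2%


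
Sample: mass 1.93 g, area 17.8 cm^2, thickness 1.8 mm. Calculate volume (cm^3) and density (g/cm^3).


Thickness in cm = 1.8 / 10 = 0.18 cm
Volume = 17.8 x 0.18 = 3.204 cm^3
Density = 1.93 / 3.204 = 0.602 g/cm^3


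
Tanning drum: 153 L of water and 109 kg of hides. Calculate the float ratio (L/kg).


1.4

Float ratio = water / hide weight
Ratio = 153 / 109 = 1.4


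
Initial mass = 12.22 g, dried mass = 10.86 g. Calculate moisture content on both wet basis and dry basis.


Wet basis = 11.1%
Dry basis = 12.5%

Moisture lost = 12.22 - 10.86 = 1.36 g
Wet basis MC = 1.36 / 12.22 x 100 = 11.1%
Dry basis MC = 1.36 / 10.86 x 100 = 12.5%


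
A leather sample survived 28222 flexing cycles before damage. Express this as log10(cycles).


4.45

log10(28222) = 4.45


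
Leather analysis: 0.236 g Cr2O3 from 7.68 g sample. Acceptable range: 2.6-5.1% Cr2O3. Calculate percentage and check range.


Cr2O3 = 3.07%
Within range: Yes


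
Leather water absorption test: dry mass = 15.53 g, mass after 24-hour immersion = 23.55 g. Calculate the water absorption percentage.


Water absorbed = 23.55 - 15.53 = 8.02 g
WA% = 8.02 / 15.53 x 100 = 51.6%


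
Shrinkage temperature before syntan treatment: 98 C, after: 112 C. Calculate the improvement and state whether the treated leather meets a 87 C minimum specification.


Improvement = 112 - 98 = 14 C
Spec check: 112 C >= 87 C? Yes


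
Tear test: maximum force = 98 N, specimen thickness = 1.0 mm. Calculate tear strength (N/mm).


98.0 N/mm

Tear strength = force / thickness
Tear = 98 / 1.0 = 98.0 N/mm


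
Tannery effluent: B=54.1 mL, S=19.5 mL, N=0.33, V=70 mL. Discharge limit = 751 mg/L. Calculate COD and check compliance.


COD = 1304.9 mg/L
Compliant: No


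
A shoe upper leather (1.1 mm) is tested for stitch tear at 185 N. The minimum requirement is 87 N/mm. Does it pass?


STS = 185 / 1.1 = 168.2 N/mm
Minimum required: 87 N/mm
Passes: Yes


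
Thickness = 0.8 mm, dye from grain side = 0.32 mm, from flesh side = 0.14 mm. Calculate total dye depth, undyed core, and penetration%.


Total dyed = 0.46 mm
Undyed core = 0.34 mm
Penetration = 57.5%

Total dyed = 0.32 + 0.14 = 0.46 mm
Undyed core = 0.8 - 0.46 = 0.34 mm
Penetration = 0.46 / 0.8 x 100 = 57.5%


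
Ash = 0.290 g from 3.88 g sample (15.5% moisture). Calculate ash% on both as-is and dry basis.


As-is ash = 7.47%
Dry-basis ash = 8.85%


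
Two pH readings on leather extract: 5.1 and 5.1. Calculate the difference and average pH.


Difference = 0.0
Average pH = 5.10


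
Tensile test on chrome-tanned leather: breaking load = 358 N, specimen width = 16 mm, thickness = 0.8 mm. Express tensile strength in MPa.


Cross-section = 16 x 0.8 = 12.8 mm^2
TS = 358 / 12.8 = 27.97 MPa
(1 N/mm^2 = 1 MPa)


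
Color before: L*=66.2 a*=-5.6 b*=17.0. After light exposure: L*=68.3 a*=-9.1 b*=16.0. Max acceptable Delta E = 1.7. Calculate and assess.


Delta E = 4.20
Passes: No

dL = 2.1, da = -3.5, db = -1.0
dE = sqrt((2.1)^2 + (-3.5)^2 + (-1.0)^2) = 4.20
Max = 1.7
Passes: No
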